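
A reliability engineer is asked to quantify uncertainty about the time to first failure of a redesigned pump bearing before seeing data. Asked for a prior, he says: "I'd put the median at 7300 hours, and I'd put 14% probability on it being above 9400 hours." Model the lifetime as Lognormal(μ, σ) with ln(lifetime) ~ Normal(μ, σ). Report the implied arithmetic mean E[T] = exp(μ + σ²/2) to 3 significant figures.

E[T] ≈ 7500 hours

If T ~ Lognormal(μ,σ) then ln T ~ Normal(μ,σ), so the p-quantile of ln T is μ + z_p·σ.
ln(7300) = 8.896 and ln(9400) = 9.148; z_{0.5} = 0, z_{0.86} = 1.08.
σ = (9.148 − 8.896)/(1.08 − (0)) = 0.234.
μ = 8.896 − (0)·0.234 = 8.896.
E[T] = exp(μ + σ²/2) = exp(8.896 + 0.0274) = 7500 hours.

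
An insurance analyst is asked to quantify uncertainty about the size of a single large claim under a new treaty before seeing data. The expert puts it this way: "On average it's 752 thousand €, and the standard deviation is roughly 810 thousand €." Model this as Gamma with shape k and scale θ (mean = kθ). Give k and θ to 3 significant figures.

k ≈ 0.862, θ ≈ 872

For Gamma(k, scale θ): mean = kθ, variance = kθ², so CV = 1/√k.
CV = SD/mean = 810/752 = 1.077, hence k = 1/CV² = 0.862.
Then θ = mean/k = 752/0.862 = 872.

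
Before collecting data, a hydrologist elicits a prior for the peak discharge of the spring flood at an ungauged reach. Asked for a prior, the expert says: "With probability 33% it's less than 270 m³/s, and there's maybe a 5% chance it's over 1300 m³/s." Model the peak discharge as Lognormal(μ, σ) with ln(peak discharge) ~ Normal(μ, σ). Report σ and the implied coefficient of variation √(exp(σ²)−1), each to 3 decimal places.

If T ~ Lognormal(μ,σ) then ln T ~ Normal(μ,σ), so the p-quantile of ln T is μ + z_p·σ.
ln(270) = 5.598 and ln(1300) = 7.17; z_{0.33} = -0.4399, z_{0.95} = 1.645.
σ = (7.17 − 5.598)/(1.645 − (-0.4399)) = 0.754.
μ = 5.598 − (-0.4399)·0.754 = 5.930.
CV = √(exp(σ²)−1) = √(exp(0.5684)−1) = 0.875.

σ ≈ 0.754, CV ≈ 0.875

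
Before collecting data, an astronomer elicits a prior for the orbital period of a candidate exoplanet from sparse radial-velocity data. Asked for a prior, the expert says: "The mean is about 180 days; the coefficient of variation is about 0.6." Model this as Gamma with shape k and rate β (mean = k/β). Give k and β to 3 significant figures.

For Gamma(k, rate β): mean = k/β, variance = k/β², so CV = 1/√k.
CV = 0.6, hence k = 1/CV² = 2.78.
Then β = k/mean = 2.78/180 = 0.0154.

k ≈ 2.78, β ≈ 0.0154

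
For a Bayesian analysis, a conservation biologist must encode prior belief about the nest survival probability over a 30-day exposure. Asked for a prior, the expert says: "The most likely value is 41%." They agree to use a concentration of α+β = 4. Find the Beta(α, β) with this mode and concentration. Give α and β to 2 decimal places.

α = 1.82, β = 2.18

For α,β > 1 the Beta mode is (α−1)/(α+β−2). With α+β = 4, the mode is (α−1)/2.
Set (α−1)/2 = 0.41 → α = 1 + 0.41·2 = 1.82.
β = 4 − α = 2.18.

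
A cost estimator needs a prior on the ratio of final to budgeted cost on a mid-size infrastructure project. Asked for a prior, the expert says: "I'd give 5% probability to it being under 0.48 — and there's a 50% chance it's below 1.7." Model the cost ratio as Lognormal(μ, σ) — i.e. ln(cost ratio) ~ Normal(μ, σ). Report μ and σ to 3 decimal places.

If T ~ Lognormal(μ,σ) then ln T ~ Normal(μ,σ), so the p-quantile of ln T is μ + z_p·σ.
ln(0.48) = -0.734 and ln(1.7) = 0.5306; z_{0.05} = -1.645, z_{0.5} = 0.
σ = (0.5306 − -0.734)/(0 − (-1.645)) = 0.769.
μ = -0.734 − (-1.645)·0.769 = 0.531.

μ ≈ 0.531, σ ≈ 0.769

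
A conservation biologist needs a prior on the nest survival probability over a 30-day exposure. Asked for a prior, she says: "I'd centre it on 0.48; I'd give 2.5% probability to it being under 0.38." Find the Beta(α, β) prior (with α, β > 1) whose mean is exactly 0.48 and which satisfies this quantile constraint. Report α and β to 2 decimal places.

α ≈ 44.96, β ≈ 48.71

With mean 0.48 fixed, write α = 0.48s, β = 0.52s where s = α+β.
Need P(θ < 0.38) = 0.025 under Beta(0.48s, 0.52s). Normal approximation: (q−m)/√(m(1−m)/s) ≈ z_{0.025} = -1.96, so s ≈ 0.48·0.52·(-1.96)²/(0.38−0.48)² = 95.9.
At s = 95.9: P(θ<0.38) ≈ 0.024. Adjusting to match 0.025 gives s ≈ 93.67.
So α = 0.48·93.67 ≈ 44.96, β = 0.52·93.67 ≈ 48.71.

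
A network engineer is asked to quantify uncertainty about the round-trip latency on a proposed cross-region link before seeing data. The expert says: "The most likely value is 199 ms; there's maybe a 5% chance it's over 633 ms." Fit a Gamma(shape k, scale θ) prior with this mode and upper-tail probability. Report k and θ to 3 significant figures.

Gamma(k,θ) with k>1 has mode (k−1)θ, so θ = 199/(k−1).
Need P(X < 633) = 0.95 with θ tied to k this way. Start at k = 2, θ = 199: P(X<633) ≈ 0.826.
Too low — raise k to concentrate. Iterating converges to k ≈ 2.96.
Then θ = 199/(2.96−1) ≈ 101.

k ≈ 2.96, θ ≈ 101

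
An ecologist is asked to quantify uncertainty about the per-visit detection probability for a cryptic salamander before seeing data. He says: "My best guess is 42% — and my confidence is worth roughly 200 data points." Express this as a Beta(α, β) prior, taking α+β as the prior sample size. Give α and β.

Under the effective-sample-size interpretation, Beta(α, β) has prior mean α/(α+β) and prior sample size α+β.
So α+β = 200 and α/(α+β) = 0.42, giving α = 0.42·200 = 84 and β = 200 − 84 = 116.

α = 84, β = 116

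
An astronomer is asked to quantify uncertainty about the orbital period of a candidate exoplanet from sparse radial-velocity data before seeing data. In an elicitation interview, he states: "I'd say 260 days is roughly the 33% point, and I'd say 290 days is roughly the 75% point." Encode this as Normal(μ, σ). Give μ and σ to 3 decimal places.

The p-quantile of Normal(μ,σ) is μ + z_p·σ, with z_{0.33} = -0.4399 and z_{0.75} = 0.6745.
Eliminate σ: μ = (z₂·x₁ − z₁·x₂)/(z₂ − z₁) = (0.6745·260 − (-0.4399)·290)/1.114 = 271.843.
Then σ = (x₂ − x₁)/(z₂ − z₁) = (290 − 260)/1.114 = 26.920.

μ = 271.843, σ = 26.920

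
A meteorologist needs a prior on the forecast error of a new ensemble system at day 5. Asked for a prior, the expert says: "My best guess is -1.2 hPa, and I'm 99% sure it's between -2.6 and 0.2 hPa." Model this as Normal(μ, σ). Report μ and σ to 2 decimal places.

A symmetric 99% interval runs μ ± z·σ with z = 2.576.
Half-width = 1.4, so σ = 1.4/2.576 = 0.54.
μ is the stated best guess, -1.20.

μ = -1.20, σ = 0.54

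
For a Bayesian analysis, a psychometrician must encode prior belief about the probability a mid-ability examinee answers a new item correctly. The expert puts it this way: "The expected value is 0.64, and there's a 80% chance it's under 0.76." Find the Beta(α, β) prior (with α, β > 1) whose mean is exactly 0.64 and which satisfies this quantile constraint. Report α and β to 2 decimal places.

With mean 0.64 fixed, write α = 0.64s, β = 0.36s where s = α+β.
Need P(θ < 0.76) = 0.8 under Beta(0.64s, 0.36s). Normal approximation: (q−m)/√(m(1−m)/s) ≈ z_{0.8} = 0.842, so s ≈ 0.64·0.36·(0.842)²/(0.76−0.64)² = 11.3.
At s = 11.3: P(θ<0.76) ≈ 0.795. Adjusting to match 0.8 gives s ≈ 11.73.
So α = 0.64·11.73 ≈ 7.51, β = 0.36·11.73 ≈ 4.22.

α ≈ 7.51, β ≈ 4.22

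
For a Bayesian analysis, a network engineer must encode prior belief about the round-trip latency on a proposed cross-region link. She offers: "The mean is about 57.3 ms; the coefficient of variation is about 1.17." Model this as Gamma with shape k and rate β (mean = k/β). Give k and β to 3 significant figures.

k ≈ 0.731, β ≈ 0.0127

For Gamma(k, rate β): mean = k/β, variance = k/β², so CV = 1/√k.
CV = 1.17, hence k = 1/CV² = 0.731.
Then β = k/mean = 0.731/57.3 = 0.0127.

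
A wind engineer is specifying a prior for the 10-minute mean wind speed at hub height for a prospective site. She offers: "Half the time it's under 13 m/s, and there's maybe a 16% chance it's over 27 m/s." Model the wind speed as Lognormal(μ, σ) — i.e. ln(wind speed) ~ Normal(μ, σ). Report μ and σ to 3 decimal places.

If T ~ Lognormal(μ,σ) then ln T ~ Normal(μ,σ), so the p-quantile of ln T is μ + z_p·σ.
ln(13) = 2.565 and ln(27) = 3.296; z_{0.5} = 0, z_{0.84} = 0.9945.
σ = (3.296 − 2.565)/(0.9945 − (0)) = 0.735.
μ = 2.565 − (0)·0.735 = 2.565.

μ ≈ 2.565, σ ≈ 0.735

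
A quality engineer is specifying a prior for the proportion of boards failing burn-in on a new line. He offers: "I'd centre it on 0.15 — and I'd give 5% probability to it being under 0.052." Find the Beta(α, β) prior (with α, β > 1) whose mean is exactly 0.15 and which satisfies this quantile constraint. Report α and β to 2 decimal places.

With mean 0.15 fixed, write α = 0.15s, β = 0.85s where s = α+β.
Need P(θ < 0.052) = 0.05 under Beta(0.15s, 0.85s). Normal approximation: (q−m)/√(m(1−m)/s) ≈ z_{0.05} = -1.64, so s ≈ 0.15·0.85·(-1.64)²/(0.052−0.15)² = 35.9.
At s = 35.9: P(θ<0.052) ≈ 0.020. Adjusting to match 0.05 gives s ≈ 24.53.
So α = 0.15·24.53 ≈ 3.68, β = 0.85·24.53 ≈ 20.85.

α ≈ 3.68, β ≈ 20.85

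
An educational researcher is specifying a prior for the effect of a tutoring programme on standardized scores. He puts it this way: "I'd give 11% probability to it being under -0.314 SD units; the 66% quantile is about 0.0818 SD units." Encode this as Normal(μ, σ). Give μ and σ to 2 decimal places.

The p-quantile of Normal(μ,σ) is μ + z_p·σ, with z_{0.11} = -1.227 and z_{0.66} = 0.4125.
Eliminate σ: μ = (z₂·x₁ − z₁·x₂)/(z₂ − z₁) = (0.4125·-0.314 − (-1.227)·0.0818)/1.639 = -0.02.
Then σ = (x₂ − x₁)/(z₂ − z₁) = (0.0818 − -0.314)/1.639 = 0.24.

μ = -0.02, σ = 0.24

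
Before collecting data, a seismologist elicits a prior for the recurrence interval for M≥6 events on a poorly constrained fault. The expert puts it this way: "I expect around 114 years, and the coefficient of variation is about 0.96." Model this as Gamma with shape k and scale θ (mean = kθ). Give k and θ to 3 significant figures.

For Gamma(k, scale θ): mean = kθ, variance = kθ², so CV = 1/√k.
CV = 0.96, hence k = 1/CV² = 1.09.
Then θ = mean/k = 114/1.09 = 105.

k ≈ 1.09, θ ≈ 105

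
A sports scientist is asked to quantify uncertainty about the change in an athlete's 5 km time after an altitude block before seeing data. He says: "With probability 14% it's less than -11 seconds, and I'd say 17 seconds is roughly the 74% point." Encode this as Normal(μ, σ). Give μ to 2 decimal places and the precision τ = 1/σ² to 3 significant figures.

The p-quantile of Normal(μ,σ) is μ + z_p·σ, with z_{0.14} = -1.08 and z_{0.74} = 0.6433.
Eliminate σ: μ = (z₂·x₁ − z₁·x₂)/(z₂ − z₁) = (0.6433·-11 − (-1.08)·17)/1.724 = 6.55.
Then σ = (x₂ − x₁)/(z₂ − z₁) = (17 − -11)/1.724 = 16.24.
Precision τ = 1/σ² = 1/16.24² = 0.00379.

μ = 6.55, τ = 0.00379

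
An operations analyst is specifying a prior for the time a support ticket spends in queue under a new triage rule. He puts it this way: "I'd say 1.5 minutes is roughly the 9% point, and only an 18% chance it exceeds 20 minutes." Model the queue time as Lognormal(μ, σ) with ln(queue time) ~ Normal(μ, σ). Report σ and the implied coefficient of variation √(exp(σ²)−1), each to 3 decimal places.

If T ~ Lognormal(μ,σ) then ln T ~ Normal(μ,σ), so the p-quantile of ln T is μ + z_p·σ.
ln(1.5) = 0.4055 and ln(20) = 2.996; z_{0.09} = -1.341, z_{0.82} = 0.9154.
σ = (2.996 − 0.4055)/(0.9154 − (-1.341)) = 1.148.
μ = 0.4055 − (-1.341)·1.148 = 1.945.
CV = √(exp(σ²)−1) = √(exp(1.3181)−1) = 1.654.

σ ≈ 1.148, CV ≈ 1.654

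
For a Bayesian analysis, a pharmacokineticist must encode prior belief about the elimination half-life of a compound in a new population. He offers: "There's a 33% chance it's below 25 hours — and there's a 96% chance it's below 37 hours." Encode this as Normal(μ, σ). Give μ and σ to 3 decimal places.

μ = 27.410, σ = 5.478

For Normal(μ,σ), the p-quantile is μ + z_p·σ. Here z_{0.33} = -0.4399, z_{0.96} = 1.751.
So 25 = μ − 0.4399σ and 37 = μ + 1.751σ.
Subtracting: σ = (37 − 25)/(1.751 − (-0.4399)) = 5.478.
Then μ = 25 − (-0.4399)·5.478 = 27.410.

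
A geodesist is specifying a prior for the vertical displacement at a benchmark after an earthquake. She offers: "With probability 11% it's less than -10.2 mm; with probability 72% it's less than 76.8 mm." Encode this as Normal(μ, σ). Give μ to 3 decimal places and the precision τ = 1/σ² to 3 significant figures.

The p-quantile of Normal(μ,σ) is μ + z_p·σ, with z_{0.11} = -1.227 and z_{0.72} = 0.5828.
Eliminate σ: μ = (z₂·x₁ − z₁·x₂)/(z₂ − z₁) = (0.5828·-10.2 − (-1.227)·76.8)/1.809 = 48.775.
Then σ = (x₂ − x₁)/(z₂ − z₁) = (76.8 − -10.2)/1.809 = 48.083.
Precision τ = 1/σ² = 1/48.08² = 0.000433.

μ = 48.775, τ = 0.000433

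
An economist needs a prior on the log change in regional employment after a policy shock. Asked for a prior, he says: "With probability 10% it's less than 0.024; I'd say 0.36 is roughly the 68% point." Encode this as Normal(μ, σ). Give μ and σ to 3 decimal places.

μ = 0.270, σ = 0.192

The p-quantile of Normal(μ,σ) is μ + z_p·σ, with z_{0.1} = -1.282 and z_{0.68} = 0.4677.
Eliminate σ: μ = (z₂·x₁ − z₁·x₂)/(z₂ − z₁) = (0.4677·0.024 − (-1.282)·0.36)/1.749 = 0.270.
Then σ = (x₂ − x₁)/(z₂ − z₁) = (0.36 − 0.024)/1.749 = 0.192.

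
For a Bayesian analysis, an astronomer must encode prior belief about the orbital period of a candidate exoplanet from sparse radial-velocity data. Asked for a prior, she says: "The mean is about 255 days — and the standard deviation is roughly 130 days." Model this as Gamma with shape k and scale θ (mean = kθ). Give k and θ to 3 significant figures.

For Gamma(k, scale θ): mean = kθ, variance = kθ², so CV = 1/√k.
CV = SD/mean = 130/255 = 0.5098, hence k = 1/CV² = 3.85.
Then θ = mean/k = 255/3.85 = 66.3.

k ≈ 3.85, θ ≈ 66.3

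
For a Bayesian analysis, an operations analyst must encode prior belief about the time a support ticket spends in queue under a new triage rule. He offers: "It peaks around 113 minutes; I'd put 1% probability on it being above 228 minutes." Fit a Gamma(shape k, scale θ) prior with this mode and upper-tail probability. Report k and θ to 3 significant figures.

Gamma(k,θ) with k>1 has mode (k−1)θ, so θ = 113/(k−1).
Need P(X < 228) = 0.99 with θ tied to k this way. Start at k = 2, θ = 113: P(X<228) ≈ 0.599.
Too low — raise k to concentrate. Iterating converges to k ≈ 11.
Then θ = 113/(11−1) ≈ 11.4.

k ≈ 11, θ ≈ 11.4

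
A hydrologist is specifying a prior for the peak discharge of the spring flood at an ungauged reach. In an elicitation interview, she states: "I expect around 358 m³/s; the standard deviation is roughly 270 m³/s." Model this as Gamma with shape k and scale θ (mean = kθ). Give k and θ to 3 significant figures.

k ≈ 1.76, θ ≈ 204

For Gamma(k, scale θ): mean = kθ, variance = kθ², so CV = 1/√k.
CV = SD/mean = 270/358 = 0.7542, hence k = 1/CV² = 1.76.
Then θ = mean/k = 358/1.76 = 204.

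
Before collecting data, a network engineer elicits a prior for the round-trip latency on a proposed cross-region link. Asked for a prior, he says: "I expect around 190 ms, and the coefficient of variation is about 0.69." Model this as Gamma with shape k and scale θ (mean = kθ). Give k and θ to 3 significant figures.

k ≈ 2.1, θ ≈ 90.5

For Gamma(k, scale θ): mean = kθ, variance = kθ², so CV = 1/√k.
CV = 0.69, hence k = 1/CV² = 2.1.
Then θ = mean/k = 190/2.1 = 90.5.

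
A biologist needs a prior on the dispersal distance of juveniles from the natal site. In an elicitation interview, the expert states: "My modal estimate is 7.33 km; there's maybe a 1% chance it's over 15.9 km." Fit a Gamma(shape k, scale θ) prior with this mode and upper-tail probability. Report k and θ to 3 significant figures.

k ≈ 9.06, θ ≈ 0.909

Gamma(k,θ) with k>1 has mode (k−1)θ, so θ = 7.33/(k−1).
Need P(X < 15.9) = 0.99 with θ tied to k this way. Start at k = 2, θ = 7.33: P(X<15.9) ≈ 0.638.
Too low — raise k to concentrate. Iterating converges to k ≈ 9.06.
Then θ = 7.33/(9.06−1) ≈ 0.909.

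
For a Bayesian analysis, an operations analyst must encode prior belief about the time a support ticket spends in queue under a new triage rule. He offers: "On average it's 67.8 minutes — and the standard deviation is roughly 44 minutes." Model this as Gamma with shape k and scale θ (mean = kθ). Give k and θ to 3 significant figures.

k ≈ 2.37, θ ≈ 28.6

For Gamma(k, scale θ): mean = kθ, variance = kθ², so CV = 1/√k.
CV = SD/mean = 44/67.8 = 0.649, hence k = 1/CV² = 2.37.
Then θ = mean/k = 67.8/2.37 = 28.6.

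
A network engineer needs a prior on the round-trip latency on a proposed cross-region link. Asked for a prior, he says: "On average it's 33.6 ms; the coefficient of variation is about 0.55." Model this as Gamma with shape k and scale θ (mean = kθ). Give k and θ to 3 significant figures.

For Gamma(k, scale θ): mean = kθ, variance = kθ², so CV = 1/√k.
CV = 0.55, hence k = 1/CV² = 3.31.
Then θ = mean/k = 33.6/3.31 = 10.2.

k ≈ 3.31, θ ≈ 10.2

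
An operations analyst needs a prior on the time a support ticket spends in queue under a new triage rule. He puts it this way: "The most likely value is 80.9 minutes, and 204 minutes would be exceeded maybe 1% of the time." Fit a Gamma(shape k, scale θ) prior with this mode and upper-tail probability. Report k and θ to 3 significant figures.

k ≈ 6.48, θ ≈ 14.8

Gamma(k,θ) with k>1 has mode (k−1)θ, so θ = 80.9/(k−1).
Need P(X < 204) = 0.99 with θ tied to k this way. Start at k = 2, θ = 80.9: P(X<204) ≈ 0.717.
Too low — raise k to concentrate. Iterating converges to k ≈ 6.48.
Then θ = 80.9/(6.48−1) ≈ 14.8.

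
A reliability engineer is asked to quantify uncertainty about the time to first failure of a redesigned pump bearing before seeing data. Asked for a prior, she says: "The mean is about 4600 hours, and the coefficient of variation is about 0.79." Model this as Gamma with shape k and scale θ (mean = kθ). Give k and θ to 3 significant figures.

k ≈ 1.6, θ ≈ 2870

For Gamma(k, scale θ): mean = kθ, variance = kθ², so CV = 1/√k.
CV = 0.79, hence k = 1/CV² = 1.6.
Then θ = mean/k = 4600/1.6 = 2870.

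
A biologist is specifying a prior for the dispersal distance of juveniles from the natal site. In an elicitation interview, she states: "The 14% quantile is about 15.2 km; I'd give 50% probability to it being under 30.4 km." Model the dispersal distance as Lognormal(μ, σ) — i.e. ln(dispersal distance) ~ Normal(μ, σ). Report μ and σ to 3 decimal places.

μ ≈ 3.414, σ ≈ 0.642

If T ~ Lognormal(μ,σ) then ln T ~ Normal(μ,σ), so the p-quantile of ln T is μ + z_p·σ.
ln(15.2) = 2.721 and ln(30.4) = 3.414; z_{0.14} = -1.08, z_{0.5} = 0.
σ = (3.414 − 2.721)/(0 − (-1.08)) = 0.642.
μ = 2.721 − (-1.08)·0.642 = 3.414.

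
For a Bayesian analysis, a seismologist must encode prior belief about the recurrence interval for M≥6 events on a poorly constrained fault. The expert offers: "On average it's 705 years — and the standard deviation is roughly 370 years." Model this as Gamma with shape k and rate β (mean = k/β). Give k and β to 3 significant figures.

k ≈ 3.63, β ≈ 0.00515

For Gamma(k, rate β): mean = k/β, variance = k/β², so CV = 1/√k.
CV = SD/mean = 370/705 = 0.5248, hence k = 1/CV² = 3.63.
Then β = k/mean = 3.63/705 = 0.00515.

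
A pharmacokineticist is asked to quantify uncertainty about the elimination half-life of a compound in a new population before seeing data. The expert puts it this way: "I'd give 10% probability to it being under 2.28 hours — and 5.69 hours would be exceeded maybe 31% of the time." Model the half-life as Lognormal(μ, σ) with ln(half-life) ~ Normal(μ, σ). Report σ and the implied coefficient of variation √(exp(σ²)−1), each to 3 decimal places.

If T ~ Lognormal(μ,σ) then ln T ~ Normal(μ,σ), so the p-quantile of ln T is μ + z_p·σ.
ln(2.28) = 0.8242 and ln(5.69) = 1.739; z_{0.1} = -1.282, z_{0.69} = 0.4959.
σ = (1.739 − 0.8242)/(0.4959 − (-1.282)) = 0.515.
μ = 0.8242 − (-1.282)·0.515 = 1.484.
CV = √(exp(σ²)−1) = √(exp(0.2647)−1) = 0.551.

σ ≈ 0.515, CV ≈ 0.551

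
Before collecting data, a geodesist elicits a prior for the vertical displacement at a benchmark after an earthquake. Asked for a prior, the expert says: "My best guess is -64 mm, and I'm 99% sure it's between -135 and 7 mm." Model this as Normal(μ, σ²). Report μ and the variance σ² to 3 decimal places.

μ = -64.000, σ² = 759.771

A symmetric 99% interval runs μ ± z·σ with z = 2.576.
Half-width = 71, so σ = 71/2.576 = 27.5639 and σ² = 759.771.
μ is the stated best guess, -64.000.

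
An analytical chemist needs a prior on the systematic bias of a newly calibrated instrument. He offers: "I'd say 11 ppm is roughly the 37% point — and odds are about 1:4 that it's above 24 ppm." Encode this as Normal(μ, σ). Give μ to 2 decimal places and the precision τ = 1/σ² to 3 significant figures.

μ = 14.68, τ = 0.00815

For Normal(μ,σ), the p-quantile is μ + z_p·σ. Here z_{0.37} = -0.3319, z_{0.8} = 0.8416.
So 11 = μ − 0.3319σ and 24 = μ + 0.8416σ.
Subtracting: σ = (24 − 11)/(0.8416 − (-0.3319)) = 11.08.
Then μ = 11 − (-0.3319)·11.08 = 14.68.
Precision τ = 1/σ² = 1/11.08² = 0.00815.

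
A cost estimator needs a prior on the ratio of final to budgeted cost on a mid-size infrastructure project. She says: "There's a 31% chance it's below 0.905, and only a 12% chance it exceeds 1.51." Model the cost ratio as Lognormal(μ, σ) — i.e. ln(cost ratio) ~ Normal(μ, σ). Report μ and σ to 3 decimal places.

If T ~ Lognormal(μ,σ) then ln T ~ Normal(μ,σ), so the p-quantile of ln T is μ + z_p·σ.
ln(0.905) = -0.09982 and ln(1.51) = 0.4121; z_{0.31} = -0.4959, z_{0.88} = 1.175.
σ = (0.4121 − -0.09982)/(1.175 − (-0.4959)) = 0.306.
μ = -0.09982 − (-0.4959)·0.306 = 0.052.

μ ≈ 0.052, σ ≈ 0.306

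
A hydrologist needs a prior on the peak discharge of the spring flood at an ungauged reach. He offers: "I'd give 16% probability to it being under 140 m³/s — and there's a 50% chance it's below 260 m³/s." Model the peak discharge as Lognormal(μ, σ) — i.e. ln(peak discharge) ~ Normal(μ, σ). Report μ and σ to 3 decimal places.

μ ≈ 5.561, σ ≈ 0.622

If T ~ Lognormal(μ,σ) then ln T ~ Normal(μ,σ), so the p-quantile of ln T is μ + z_p·σ.
ln(140) = 4.942 and ln(260) = 5.561; z_{0.16} = -0.9945, z_{0.5} = 0.
σ = (5.561 − 4.942)/(0 − (-0.9945)) = 0.622.
μ = 4.942 − (-0.9945)·0.622 = 5.561.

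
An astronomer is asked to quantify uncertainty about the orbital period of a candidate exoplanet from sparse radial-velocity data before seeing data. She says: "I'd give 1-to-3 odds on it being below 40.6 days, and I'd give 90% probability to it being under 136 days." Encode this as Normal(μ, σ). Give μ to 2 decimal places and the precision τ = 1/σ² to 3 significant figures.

The p-quantile of Normal(μ,σ) is μ + z_p·σ, with z_{0.25} = -0.6745 and z_{0.9} = 1.282.
Eliminate σ: μ = (z₂·x₁ − z₁·x₂)/(z₂ − z₁) = (1.282·40.6 − (-0.6745)·136)/1.956 = 73.50.
Then σ = (x₂ − x₁)/(z₂ − z₁) = (136 − 40.6)/1.956 = 48.77.
Precision τ = 1/σ² = 1/48.77² = 0.00042.

μ = 73.50, τ = 0.00042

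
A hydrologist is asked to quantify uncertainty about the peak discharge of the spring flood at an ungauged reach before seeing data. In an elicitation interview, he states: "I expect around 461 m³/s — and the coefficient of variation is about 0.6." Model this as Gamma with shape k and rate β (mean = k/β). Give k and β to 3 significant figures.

For Gamma(k, rate β): mean = k/β, variance = k/β², so CV = 1/√k.
CV = 0.6, hence k = 1/CV² = 2.78.
Then β = k/mean = 2.78/461 = 0.00603.

k ≈ 2.78, β ≈ 0.00603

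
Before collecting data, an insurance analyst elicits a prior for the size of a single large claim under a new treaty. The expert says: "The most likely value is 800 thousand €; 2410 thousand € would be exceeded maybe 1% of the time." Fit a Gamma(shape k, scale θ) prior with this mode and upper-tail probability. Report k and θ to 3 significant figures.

Gamma(k,θ) with k>1 has mode (k−1)θ, so θ = 800/(k−1).
Need P(X < 2410) = 0.99 with θ tied to k this way. Start at k = 2, θ = 800: P(X<2410) ≈ 0.803.
Too low — raise k to concentrate. Iterating converges to k ≈ 4.7.
Then θ = 800/(4.7−1) ≈ 216.

k ≈ 4.7, θ ≈ 216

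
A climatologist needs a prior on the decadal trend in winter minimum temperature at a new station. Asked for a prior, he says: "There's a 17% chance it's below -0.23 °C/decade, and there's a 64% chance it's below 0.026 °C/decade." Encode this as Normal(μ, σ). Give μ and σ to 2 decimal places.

μ = -0.04, σ = 0.20

The p-quantile of Normal(μ,σ) is μ + z_p·σ, with z_{0.17} = -0.9542 and z_{0.64} = 0.3585.
Eliminate σ: μ = (z₂·x₁ − z₁·x₂)/(z₂ − z₁) = (0.3585·-0.23 − (-0.9542)·0.026)/1.313 = -0.04.
Then σ = (x₂ − x₁)/(z₂ − z₁) = (0.026 − -0.23)/1.313 = 0.20.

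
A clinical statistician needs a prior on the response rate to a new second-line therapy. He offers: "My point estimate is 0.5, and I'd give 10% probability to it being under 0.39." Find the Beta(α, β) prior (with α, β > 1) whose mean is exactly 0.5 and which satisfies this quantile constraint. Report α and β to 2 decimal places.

α ≈ 16.80, β ≈ 16.80

With mean 0.5 fixed, write α = 0.5s, β = 0.5s where s = α+β.
Need P(θ < 0.39) = 0.1 under Beta(0.5s, 0.5s). Normal approximation: (q−m)/√(m(1−m)/s) ≈ z_{0.1} = -1.28, so s ≈ 0.5·0.5·(-1.28)²/(0.39−0.5)² = 33.9.
At s = 33.9: P(θ<0.39) ≈ 0.099. Adjusting to match 0.1 gives s ≈ 33.60.
So α = 0.5·33.60 ≈ 16.80, β = 0.5·33.60 ≈ 16.80.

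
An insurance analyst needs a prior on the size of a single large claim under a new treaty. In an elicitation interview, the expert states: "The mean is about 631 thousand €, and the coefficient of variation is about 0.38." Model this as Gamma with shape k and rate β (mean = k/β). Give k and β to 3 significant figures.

For Gamma(k, rate β): mean = k/β, variance = k/β², so CV = 1/√k.
CV = 0.38, hence k = 1/CV² = 6.93.
Then β = k/mean = 6.93/631 = 0.011.

k ≈ 6.93, β ≈ 0.011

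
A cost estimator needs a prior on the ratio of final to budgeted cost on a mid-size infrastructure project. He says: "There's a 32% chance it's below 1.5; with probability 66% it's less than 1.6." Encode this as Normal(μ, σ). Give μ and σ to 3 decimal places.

μ = 1.553, σ = 0.114

For Normal(μ,σ), the p-quantile is μ + z_p·σ. Here z_{0.32} = -0.4677, z_{0.66} = 0.4125.
So 1.5 = μ − 0.4677σ and 1.6 = μ + 0.4125σ.
Subtracting: σ = (1.6 − 1.5)/(0.4125 − (-0.4677)) = 0.114.
Then μ = 1.5 − (-0.4677)·0.114 = 1.553.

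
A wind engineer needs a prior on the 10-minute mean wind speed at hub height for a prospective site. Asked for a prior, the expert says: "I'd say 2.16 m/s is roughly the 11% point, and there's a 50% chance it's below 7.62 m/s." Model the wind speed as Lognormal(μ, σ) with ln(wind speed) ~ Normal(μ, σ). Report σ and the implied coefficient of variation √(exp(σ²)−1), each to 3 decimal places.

If T ~ Lognormal(μ,σ) then ln T ~ Normal(μ,σ), so the p-quantile of ln T is μ + z_p·σ.
ln(2.16) = 0.7701 and ln(7.62) = 2.031; z_{0.11} = -1.227, z_{0.5} = 0.
σ = (2.031 − 0.7701)/(0 − (-1.227)) = 1.028.
μ = 0.7701 − (-1.227)·1.028 = 2.031.
CV = √(exp(σ²)−1) = √(exp(1.0564)−1) = 1.370.

σ ≈ 1.028, CV ≈ 1.370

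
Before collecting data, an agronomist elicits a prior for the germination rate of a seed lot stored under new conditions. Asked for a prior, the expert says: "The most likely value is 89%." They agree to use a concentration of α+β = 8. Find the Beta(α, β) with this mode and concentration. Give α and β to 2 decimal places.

α = 6.34, β = 1.66

For α,β > 1 the Beta mode is (α−1)/(α+β−2). With α+β = 8, the mode is (α−1)/6.
Set (α−1)/6 = 0.89 → α = 1 + 0.89·6 = 6.34.
β = 8 − α = 1.66.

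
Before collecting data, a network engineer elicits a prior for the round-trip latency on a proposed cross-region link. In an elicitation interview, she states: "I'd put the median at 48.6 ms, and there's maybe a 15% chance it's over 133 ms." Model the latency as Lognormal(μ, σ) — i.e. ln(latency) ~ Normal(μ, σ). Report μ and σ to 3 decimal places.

If T ~ Lognormal(μ,σ) then ln T ~ Normal(μ,σ), so the p-quantile of ln T is μ + z_p·σ.
ln(48.6) = 3.884 and ln(133) = 4.89; z_{0.5} = 0, z_{0.85} = 1.036.
σ = (4.89 − 3.884)/(1.036 − (0)) = 0.971.
μ = 3.884 − (0)·0.971 = 3.884.

μ ≈ 3.884, σ ≈ 0.971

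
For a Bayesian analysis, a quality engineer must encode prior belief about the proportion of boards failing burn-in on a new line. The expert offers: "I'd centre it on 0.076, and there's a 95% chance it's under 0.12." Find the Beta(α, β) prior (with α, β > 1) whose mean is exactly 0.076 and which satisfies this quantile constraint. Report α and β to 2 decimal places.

α ≈ 8.84, β ≈ 107.44

With mean 0.076 fixed, write α = 0.076s, β = 0.924s where s = α+β.
Need P(θ < 0.12) = 0.95 under Beta(0.076s, 0.924s). Normal approximation: (q−m)/√(m(1−m)/s) ≈ z_{0.95} = 1.64, so s ≈ 0.076·0.924·(1.64)²/(0.12−0.076)² = 98.1.
At s = 98.1: P(θ<0.12) ≈ 0.937. Adjusting to match 0.95 gives s ≈ 116.27.
So α = 0.076·116.27 ≈ 8.84, β = 0.924·116.27 ≈ 107.44.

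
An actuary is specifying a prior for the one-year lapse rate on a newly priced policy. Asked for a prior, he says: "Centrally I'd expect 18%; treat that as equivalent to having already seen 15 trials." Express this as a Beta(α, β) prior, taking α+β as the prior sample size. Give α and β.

Under the effective-sample-size interpretation, Beta(α, β) has prior mean α/(α+β) and prior sample size α+β.
So α+β = 15 and α/(α+β) = 0.18, giving α = 0.18·15 = 2.7 and β = 15 − 2.7 = 12.3.

α = 2.7, β = 12.3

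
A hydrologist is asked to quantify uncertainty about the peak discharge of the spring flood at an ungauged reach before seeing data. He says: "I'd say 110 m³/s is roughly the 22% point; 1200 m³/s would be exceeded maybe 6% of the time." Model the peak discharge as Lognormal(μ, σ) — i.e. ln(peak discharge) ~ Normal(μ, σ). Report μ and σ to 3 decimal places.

If T ~ Lognormal(μ,σ) then ln T ~ Normal(μ,σ), so the p-quantile of ln T is μ + z_p·σ.
ln(110) = 4.7 and ln(1200) = 7.09; z_{0.22} = -0.7722, z_{0.94} = 1.555.
σ = (7.09 − 4.7)/(1.555 − (-0.7722)) = 1.027.
μ = 4.7 − (-0.7722)·1.027 = 5.493.

μ ≈ 5.493, σ ≈ 1.027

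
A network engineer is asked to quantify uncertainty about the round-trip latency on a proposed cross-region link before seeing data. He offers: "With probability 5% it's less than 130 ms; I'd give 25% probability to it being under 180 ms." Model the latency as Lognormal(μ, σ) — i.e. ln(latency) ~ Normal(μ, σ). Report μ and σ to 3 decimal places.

If T ~ Lognormal(μ,σ) then ln T ~ Normal(μ,σ), so the p-quantile of ln T is μ + z_p·σ.
ln(130) = 4.868 and ln(180) = 5.193; z_{0.05} = -1.645, z_{0.25} = -0.6745.
σ = (5.193 − 4.868)/(-0.6745 − (-1.645)) = 0.335.
μ = 4.868 − (-1.645)·0.335 = 5.419.

μ ≈ 5.419, σ ≈ 0.335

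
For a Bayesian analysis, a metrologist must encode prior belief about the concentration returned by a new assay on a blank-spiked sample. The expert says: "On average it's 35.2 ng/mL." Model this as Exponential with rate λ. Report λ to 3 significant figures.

λ ≈ 0.0284

Exponential mean = 1/λ, so λ = 1/35.2 = 0.0284.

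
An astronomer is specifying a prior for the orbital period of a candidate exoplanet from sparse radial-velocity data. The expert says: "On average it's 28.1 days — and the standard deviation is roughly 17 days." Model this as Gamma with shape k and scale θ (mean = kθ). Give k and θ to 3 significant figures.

For Gamma(k, scale θ): mean = kθ, variance = kθ², so CV = 1/√k.
CV = SD/mean = 17/28.1 = 0.605, hence k = 1/CV² = 2.73.
Then θ = mean/k = 28.1/2.73 = 10.3.

k ≈ 2.73, θ ≈ 10.3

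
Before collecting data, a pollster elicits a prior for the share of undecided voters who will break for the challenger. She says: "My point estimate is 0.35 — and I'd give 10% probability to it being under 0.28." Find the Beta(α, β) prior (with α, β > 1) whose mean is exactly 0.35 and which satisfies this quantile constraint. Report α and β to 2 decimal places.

With mean 0.35 fixed, write α = 0.35s, β = 0.65s where s = α+β.
Need P(θ < 0.28) = 0.1 under Beta(0.35s, 0.65s). Normal approximation: (q−m)/√(m(1−m)/s) ≈ z_{0.1} = -1.28, so s ≈ 0.35·0.65·(-1.28)²/(0.28−0.35)² = 76.3.
At s = 76.3: P(θ<0.28) ≈ 0.096. Adjusting to match 0.1 gives s ≈ 73.91.
So α = 0.35·73.91 ≈ 25.87, β = 0.65·73.91 ≈ 48.04.

α ≈ 25.87, β ≈ 48.04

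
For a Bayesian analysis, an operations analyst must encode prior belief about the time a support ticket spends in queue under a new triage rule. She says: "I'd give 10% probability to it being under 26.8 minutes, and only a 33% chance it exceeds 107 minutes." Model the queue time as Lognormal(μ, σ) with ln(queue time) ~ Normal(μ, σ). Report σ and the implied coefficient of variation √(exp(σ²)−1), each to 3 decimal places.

σ ≈ 0.804, CV ≈ 0.954

If T ~ Lognormal(μ,σ) then ln T ~ Normal(μ,σ), so the p-quantile of ln T is μ + z_p·σ.
ln(26.8) = 3.288 and ln(107) = 4.673; z_{0.1} = -1.282, z_{0.67} = 0.4399.
σ = (4.673 − 3.288)/(0.4399 − (-1.282)) = 0.804.
μ = 3.288 − (-1.282)·0.804 = 4.319.
CV = √(exp(σ²)−1) = √(exp(0.6468)−1) = 0.954.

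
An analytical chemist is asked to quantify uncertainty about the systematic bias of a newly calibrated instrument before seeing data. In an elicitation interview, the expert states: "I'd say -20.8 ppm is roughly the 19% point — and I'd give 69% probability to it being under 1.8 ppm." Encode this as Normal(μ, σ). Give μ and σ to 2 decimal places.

μ = -6.36, σ = 16.45

For Normal(μ,σ), the p-quantile is μ + z_p·σ. Here z_{0.19} = -0.8779, z_{0.69} = 0.4959.
So -20.8 = μ − 0.8779σ and 1.8 = μ + 0.4959σ.
Subtracting: σ = (1.8 − -20.8)/(0.4959 − (-0.8779)) = 16.45.
Then μ = -20.8 − (-0.8779)·16.45 = -6.36.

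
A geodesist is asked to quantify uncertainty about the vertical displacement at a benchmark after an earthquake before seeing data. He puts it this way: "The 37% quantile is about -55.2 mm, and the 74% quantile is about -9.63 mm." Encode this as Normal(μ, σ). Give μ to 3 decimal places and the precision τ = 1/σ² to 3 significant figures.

For Normal(μ,σ), the p-quantile is μ + z_p·σ. Here z_{0.37} = -0.3319, z_{0.74} = 0.6433.
So -55.2 = μ − 0.3319σ and -9.63 = μ + 0.6433σ.
Subtracting: σ = (-9.63 − -55.2)/(0.6433 − (-0.3319)) = 46.729.
Then μ = -55.2 − (-0.3319)·46.729 = -39.693.
Precision τ = 1/σ² = 1/46.73² = 0.000458.

μ = -39.693, τ = 0.000458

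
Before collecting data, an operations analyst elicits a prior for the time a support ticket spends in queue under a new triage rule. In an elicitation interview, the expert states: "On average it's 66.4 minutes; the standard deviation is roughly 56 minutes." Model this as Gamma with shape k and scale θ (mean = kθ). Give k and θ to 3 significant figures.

k ≈ 1.41, θ ≈ 47.2

For Gamma(k, scale θ): mean = kθ, variance = kθ², so CV = 1/√k.
CV = SD/mean = 56/66.4 = 0.8434, hence k = 1/CV² = 1.41.
Then θ = mean/k = 66.4/1.41 = 47.2.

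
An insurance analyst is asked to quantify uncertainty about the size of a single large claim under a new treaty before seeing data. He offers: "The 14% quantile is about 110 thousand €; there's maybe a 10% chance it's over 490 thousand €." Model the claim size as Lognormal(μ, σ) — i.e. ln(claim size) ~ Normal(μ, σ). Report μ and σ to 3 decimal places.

μ ≈ 5.384, σ ≈ 0.633

If T ~ Lognormal(μ,σ) then ln T ~ Normal(μ,σ), so the p-quantile of ln T is μ + z_p·σ.
ln(110) = 4.7 and ln(490) = 6.194; z_{0.14} = -1.08, z_{0.9} = 1.282.
σ = (6.194 − 4.7)/(1.282 − (-1.08)) = 0.633.
μ = 4.7 − (-1.08)·0.633 = 5.384.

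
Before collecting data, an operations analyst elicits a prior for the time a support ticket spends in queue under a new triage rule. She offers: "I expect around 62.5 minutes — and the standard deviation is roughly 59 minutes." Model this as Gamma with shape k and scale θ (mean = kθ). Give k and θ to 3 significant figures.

k ≈ 1.12, θ ≈ 55.7

For Gamma(k, scale θ): mean = kθ, variance = kθ², so CV = 1/√k.
CV = SD/mean = 59/62.5 = 0.944, hence k = 1/CV² = 1.12.
Then θ = mean/k = 62.5/1.12 = 55.7.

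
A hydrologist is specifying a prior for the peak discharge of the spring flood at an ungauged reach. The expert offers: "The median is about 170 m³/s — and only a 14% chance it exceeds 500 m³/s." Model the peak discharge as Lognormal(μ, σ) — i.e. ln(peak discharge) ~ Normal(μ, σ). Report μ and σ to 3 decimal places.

μ ≈ 5.136, σ ≈ 0.999

If T ~ Lognormal(μ,σ) then ln T ~ Normal(μ,σ), so the p-quantile of ln T is μ + z_p·σ.
ln(170) = 5.136 and ln(500) = 6.215; z_{0.5} = 0, z_{0.86} = 1.08.
σ = (6.215 − 5.136)/(1.08 − (0)) = 0.999.
μ = 5.136 − (0)·0.999 = 5.136.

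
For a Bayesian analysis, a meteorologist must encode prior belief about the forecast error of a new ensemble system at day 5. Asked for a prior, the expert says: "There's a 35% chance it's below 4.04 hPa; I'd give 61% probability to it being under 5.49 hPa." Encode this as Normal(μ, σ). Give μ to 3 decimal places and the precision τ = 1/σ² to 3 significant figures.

μ = 4.881, τ = 0.21

For Normal(μ,σ), the p-quantile is μ + z_p·σ. Here z_{0.35} = -0.3853, z_{0.61} = 0.2793.
So 4.04 = μ − 0.3853σ and 5.49 = μ + 0.2793σ.
Subtracting: σ = (5.49 − 4.04)/(0.2793 − (-0.3853)) = 2.182.
Then μ = 4.04 − (-0.3853)·2.182 = 4.881.
Precision τ = 1/σ² = 1/2.182² = 0.21.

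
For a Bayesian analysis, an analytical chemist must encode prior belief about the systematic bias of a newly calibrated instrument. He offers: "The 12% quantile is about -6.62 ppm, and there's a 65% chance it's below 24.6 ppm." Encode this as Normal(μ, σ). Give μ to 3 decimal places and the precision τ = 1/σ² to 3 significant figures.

μ = 16.890, τ = 0.0025

The p-quantile of Normal(μ,σ) is μ + z_p·σ, with z_{0.12} = -1.175 and z_{0.65} = 0.3853.
Eliminate σ: μ = (z₂·x₁ − z₁·x₂)/(z₂ − z₁) = (0.3853·-6.62 − (-1.175)·24.6)/1.56 = 16.890.
Then σ = (x₂ − x₁)/(z₂ − z₁) = (24.6 − -6.62)/1.56 = 20.009.
Precision τ = 1/σ² = 1/20.01² = 0.0025.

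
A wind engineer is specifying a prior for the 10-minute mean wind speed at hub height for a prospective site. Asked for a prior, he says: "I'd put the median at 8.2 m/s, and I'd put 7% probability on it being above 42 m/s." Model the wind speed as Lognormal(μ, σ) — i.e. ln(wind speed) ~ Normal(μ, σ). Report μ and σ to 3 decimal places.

μ ≈ 2.104, σ ≈ 1.107

If T ~ Lognormal(μ,σ) then ln T ~ Normal(μ,σ), so the p-quantile of ln T is μ + z_p·σ.
ln(8.2) = 2.104 and ln(42) = 3.738; z_{0.5} = 0, z_{0.93} = 1.476.
σ = (3.738 − 2.104)/(1.476 − (0)) = 1.107.
μ = 2.104 − (0)·1.107 = 2.104.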